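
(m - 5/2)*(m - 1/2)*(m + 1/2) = m^3 - 5*m^2/2 - m/4 + 5/8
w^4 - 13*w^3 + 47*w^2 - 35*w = w*(w - 7)*(w - 5)*(w - 1)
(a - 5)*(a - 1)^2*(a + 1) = a^4 - 6*a^3 + 4*a^2 + 6*a - 5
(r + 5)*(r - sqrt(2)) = r^2 - sqrt(2)*r + 5*r - 5*sqrt(2)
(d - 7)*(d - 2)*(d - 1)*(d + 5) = d^4 - 5*d^3 - 27*d^2 + 101*d - 70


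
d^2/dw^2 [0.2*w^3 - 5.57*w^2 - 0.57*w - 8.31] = 1.2*w - 11.14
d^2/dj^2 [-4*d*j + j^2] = 2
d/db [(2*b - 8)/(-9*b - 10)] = -92/(9*b + 10)^2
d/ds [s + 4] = 1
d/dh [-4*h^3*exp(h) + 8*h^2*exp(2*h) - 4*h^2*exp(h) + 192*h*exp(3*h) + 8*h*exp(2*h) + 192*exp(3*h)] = 4*(-h^3 + 4*h^2*exp(h) - 4*h^2 + 144*h*exp(2*h) + 8*h*exp(h) - 2*h + 192*exp(2*h) + 2*exp(h))*exp(h)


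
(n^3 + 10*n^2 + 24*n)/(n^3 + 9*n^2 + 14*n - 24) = n/(n - 1)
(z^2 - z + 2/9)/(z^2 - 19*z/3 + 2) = (z - 2/3)/(z - 6)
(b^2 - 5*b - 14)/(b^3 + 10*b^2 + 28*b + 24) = (b - 7)/(b^2 + 8*b + 12)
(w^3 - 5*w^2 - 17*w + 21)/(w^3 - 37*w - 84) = (w - 1)/(w + 4)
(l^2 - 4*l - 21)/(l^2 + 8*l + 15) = (l - 7)/(l + 5)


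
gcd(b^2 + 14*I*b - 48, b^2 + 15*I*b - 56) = b + 8*I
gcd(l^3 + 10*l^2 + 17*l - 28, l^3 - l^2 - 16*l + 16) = l^2 + 3*l - 4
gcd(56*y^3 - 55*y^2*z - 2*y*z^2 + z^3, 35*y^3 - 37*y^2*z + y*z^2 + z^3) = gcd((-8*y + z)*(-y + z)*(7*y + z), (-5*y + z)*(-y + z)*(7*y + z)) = 7*y^2 - 6*y*z - z^2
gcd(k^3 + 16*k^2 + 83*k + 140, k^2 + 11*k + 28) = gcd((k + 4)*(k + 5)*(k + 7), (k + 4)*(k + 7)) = k^2 + 11*k + 28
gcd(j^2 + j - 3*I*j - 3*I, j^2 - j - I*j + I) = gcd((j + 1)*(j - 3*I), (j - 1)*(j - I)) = 1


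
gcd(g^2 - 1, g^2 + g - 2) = g - 1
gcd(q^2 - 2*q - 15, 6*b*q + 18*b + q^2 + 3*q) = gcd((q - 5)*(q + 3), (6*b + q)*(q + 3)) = q + 3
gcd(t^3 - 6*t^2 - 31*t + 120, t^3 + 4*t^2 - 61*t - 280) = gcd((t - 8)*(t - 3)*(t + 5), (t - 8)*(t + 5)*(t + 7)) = t^2 - 3*t - 40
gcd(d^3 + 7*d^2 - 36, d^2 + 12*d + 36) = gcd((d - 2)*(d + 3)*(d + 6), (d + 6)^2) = d + 6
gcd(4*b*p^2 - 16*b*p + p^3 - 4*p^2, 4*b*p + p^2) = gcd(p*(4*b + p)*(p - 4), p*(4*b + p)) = 4*b*p + p^2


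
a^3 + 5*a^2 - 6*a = a*(a - 1)*(a + 6)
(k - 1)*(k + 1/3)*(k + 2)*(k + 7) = k^4 + 25*k^3/3 + 23*k^2/3 - 37*k/3 - 14/3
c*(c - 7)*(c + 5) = c^3 - 2*c^2 - 35*c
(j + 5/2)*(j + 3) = j^2 + 11*j/2 + 15/2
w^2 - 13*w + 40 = (w - 8)*(w - 5)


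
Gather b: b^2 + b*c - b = b^2 + b*(c - 1)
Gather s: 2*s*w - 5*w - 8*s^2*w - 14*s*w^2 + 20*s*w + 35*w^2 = -8*s^2*w + s*(-14*w^2 + 22*w) + 35*w^2 - 5*w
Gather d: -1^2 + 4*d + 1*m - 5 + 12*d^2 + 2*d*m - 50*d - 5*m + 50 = 12*d^2 + d*(2*m - 46) - 4*m + 44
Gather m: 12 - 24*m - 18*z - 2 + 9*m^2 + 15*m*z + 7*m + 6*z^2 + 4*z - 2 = 9*m^2 + m*(15*z - 17) + 6*z^2 - 14*z + 8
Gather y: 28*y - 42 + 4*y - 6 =32*y - 48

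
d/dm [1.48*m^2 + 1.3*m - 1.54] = 2.96*m + 1.3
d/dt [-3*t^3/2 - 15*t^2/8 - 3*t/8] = -9*t^2/2 - 15*t/4 - 3/8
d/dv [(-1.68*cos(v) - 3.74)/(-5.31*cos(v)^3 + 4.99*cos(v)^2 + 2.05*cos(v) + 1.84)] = (17.8416*cos(v)^3 + 51.195*cos(v)^2 - 37.3252*cos(v) - 4.5758)*sin(v)/(28.1961*cos(v)^6 - 52.9938*cos(v)^5 + 3.1291*cos(v)^4 + 0.918199999999999*cos(v)^3 + 22.5657*cos(v)^2 + 7.544*cos(v) + 3.3856)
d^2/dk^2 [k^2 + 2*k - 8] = 2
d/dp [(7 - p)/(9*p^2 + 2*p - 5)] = 9*(p^2 - 14*p - 1)/(81*p^4 + 36*p^3 - 86*p^2 - 20*p + 25)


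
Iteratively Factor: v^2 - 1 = (v - 1)*(v + 1)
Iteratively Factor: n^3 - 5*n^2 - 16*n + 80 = (n - 4)*(n^2 - n - 20) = (n - 4)*(n + 4)*(n - 5)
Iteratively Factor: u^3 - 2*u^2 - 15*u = (u)*(u^2 - 2*u - 15) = u*(u - 5)*(u + 3)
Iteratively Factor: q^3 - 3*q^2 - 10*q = (q - 5)*(q^2 + 2*q) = (q - 5)*(q + 2)*(q)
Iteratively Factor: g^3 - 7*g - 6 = (g + 2)*(g^2 - 2*g - 3) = (g - 3)*(g + 2)*(g + 1)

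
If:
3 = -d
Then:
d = -3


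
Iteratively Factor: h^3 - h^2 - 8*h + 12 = (h + 3)*(h^2 - 4*h + 4) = (h - 2)*(h + 3)*(h - 2)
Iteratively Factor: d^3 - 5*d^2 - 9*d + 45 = (d - 5)*(d^2 - 9) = (d - 5)*(d - 3)*(d + 3)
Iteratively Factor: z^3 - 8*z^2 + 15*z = (z)*(z^2 - 8*z + 15) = z*(z - 3)*(z - 5)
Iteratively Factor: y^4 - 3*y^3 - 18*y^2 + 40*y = (y - 2)*(y^3 - y^2 - 20*y) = y*(y - 2)*(y^2 - y - 20) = y*(y - 5)*(y - 2)*(y + 4)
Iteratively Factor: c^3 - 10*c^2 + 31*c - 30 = (c - 3)*(c^2 - 7*c + 10) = (c - 3)*(c - 2)*(c - 5)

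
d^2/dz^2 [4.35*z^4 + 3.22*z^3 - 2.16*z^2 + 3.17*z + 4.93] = 52.2*z^2 + 19.32*z - 4.32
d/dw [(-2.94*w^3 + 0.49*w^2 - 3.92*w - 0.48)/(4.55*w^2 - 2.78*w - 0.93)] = (-13.377*w^4 + 16.3464*w^3 + 24.6764*w^2 + 3.4566*w + 2.3112)/(20.7025*w^4 - 25.298*w^3 - 0.734600000000002*w^2 + 5.1708*w + 0.8649)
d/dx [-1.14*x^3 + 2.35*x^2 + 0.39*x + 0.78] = -3.42*x^2 + 4.7*x + 0.39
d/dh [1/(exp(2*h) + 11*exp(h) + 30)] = (-2*exp(h) - 11)*exp(h)/(exp(2*h) + 11*exp(h) + 30)^2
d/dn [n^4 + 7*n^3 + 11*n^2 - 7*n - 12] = 4*n^3 + 21*n^2 + 22*n - 7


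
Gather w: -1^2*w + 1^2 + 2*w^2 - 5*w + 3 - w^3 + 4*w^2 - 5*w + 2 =-w^3 + 6*w^2 - 11*w + 6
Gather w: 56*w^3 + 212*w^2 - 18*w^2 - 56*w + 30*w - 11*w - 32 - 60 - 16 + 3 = 56*w^3 + 194*w^2 - 37*w - 105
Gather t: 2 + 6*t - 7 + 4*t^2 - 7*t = 4*t^2 - t - 5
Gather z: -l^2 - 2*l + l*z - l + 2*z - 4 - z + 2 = -l^2 - 3*l + z*(l + 1) - 2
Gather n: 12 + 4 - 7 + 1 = 10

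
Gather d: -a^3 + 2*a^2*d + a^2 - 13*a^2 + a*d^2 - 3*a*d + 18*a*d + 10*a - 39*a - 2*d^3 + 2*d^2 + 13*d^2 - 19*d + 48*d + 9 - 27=-a^3 - 12*a^2 - 29*a - 2*d^3 + d^2*(a + 15) + d*(2*a^2 + 15*a + 29) - 18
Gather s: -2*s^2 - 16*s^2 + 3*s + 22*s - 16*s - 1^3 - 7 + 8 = -18*s^2 + 9*s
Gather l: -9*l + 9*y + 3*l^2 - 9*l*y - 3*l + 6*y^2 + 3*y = 3*l^2 + l*(-9*y - 12) + 6*y^2 + 12*y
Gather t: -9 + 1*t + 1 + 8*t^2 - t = 8*t^2 - 8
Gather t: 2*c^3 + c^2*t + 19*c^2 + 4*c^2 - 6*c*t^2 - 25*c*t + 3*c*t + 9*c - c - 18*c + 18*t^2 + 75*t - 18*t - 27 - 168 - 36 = 2*c^3 + 23*c^2 - 10*c + t^2*(18 - 6*c) + t*(c^2 - 22*c + 57) - 231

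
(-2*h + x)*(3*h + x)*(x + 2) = -6*h^2*x - 12*h^2 + h*x^2 + 2*h*x + x^3 + 2*x^2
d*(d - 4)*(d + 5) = d^3 + d^2 - 20*d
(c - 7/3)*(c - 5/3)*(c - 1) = c^3 - 5*c^2 + 71*c/9 - 35/9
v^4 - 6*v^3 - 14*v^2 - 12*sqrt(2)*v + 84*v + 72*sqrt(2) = (v - 6)*(v - 3*sqrt(2))*(v + sqrt(2))*(v + 2*sqrt(2))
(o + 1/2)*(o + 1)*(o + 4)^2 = o^4 + 19*o^3/2 + 57*o^2/2 + 28*o + 8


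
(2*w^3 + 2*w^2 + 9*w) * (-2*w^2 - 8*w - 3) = -4*w^5 - 20*w^4 - 40*w^3 - 78*w^2 - 27*w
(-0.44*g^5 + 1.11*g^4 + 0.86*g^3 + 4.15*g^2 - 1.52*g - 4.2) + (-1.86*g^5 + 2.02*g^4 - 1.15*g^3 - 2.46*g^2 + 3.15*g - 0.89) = -2.3*g^5 + 3.13*g^4 - 0.29*g^3 + 1.69*g^2 + 1.63*g - 5.09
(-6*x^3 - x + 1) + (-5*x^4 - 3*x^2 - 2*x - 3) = -5*x^4 - 6*x^3 - 3*x^2 - 3*x - 2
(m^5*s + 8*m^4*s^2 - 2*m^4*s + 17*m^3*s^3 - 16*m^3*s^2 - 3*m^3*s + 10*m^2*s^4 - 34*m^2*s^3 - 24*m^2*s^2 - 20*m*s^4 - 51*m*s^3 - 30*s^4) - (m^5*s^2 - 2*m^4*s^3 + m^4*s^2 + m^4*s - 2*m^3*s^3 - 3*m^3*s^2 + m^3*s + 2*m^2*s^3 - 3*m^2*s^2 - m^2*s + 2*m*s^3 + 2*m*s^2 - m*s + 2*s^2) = -m^5*s^2 + m^5*s + 2*m^4*s^3 + 7*m^4*s^2 - 3*m^4*s + 19*m^3*s^3 - 13*m^3*s^2 - 4*m^3*s + 10*m^2*s^4 - 36*m^2*s^3 - 21*m^2*s^2 + m^2*s - 20*m*s^4 - 53*m*s^3 - 2*m*s^2 + m*s - 30*s^4 - 2*s^2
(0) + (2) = 2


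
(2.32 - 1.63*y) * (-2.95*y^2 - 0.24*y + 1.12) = 4.8085*y^3 - 6.4528*y^2 - 2.3824*y + 2.5984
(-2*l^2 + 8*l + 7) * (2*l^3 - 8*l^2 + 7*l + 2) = -4*l^5 + 32*l^4 - 64*l^3 - 4*l^2 + 65*l + 14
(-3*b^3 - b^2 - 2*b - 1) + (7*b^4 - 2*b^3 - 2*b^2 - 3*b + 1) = 7*b^4 - 5*b^3 - 3*b^2 - 5*b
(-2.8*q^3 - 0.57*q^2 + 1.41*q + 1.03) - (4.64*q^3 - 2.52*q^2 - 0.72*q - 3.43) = -7.44*q^3 + 1.95*q^2 + 2.13*q + 4.46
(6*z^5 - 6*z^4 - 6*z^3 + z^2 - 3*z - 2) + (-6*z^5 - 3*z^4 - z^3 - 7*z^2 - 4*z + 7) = -9*z^4 - 7*z^3 - 6*z^2 - 7*z + 5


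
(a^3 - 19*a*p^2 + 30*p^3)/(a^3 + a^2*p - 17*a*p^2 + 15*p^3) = (-a + 2*p)/(-a + p)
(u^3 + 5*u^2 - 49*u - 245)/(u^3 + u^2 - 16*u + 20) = (u^2 - 49)/(u^2 - 4*u + 4)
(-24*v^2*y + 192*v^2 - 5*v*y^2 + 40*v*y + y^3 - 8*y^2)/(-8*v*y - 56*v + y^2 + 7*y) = (3*v*y - 24*v + y^2 - 8*y)/(y + 7)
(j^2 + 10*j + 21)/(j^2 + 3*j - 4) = (j^2 + 10*j + 21)/(j^2 + 3*j - 4)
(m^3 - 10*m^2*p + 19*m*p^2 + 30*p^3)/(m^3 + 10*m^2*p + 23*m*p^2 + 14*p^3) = (m^2 - 11*m*p + 30*p^2)/(m^2 + 9*m*p + 14*p^2)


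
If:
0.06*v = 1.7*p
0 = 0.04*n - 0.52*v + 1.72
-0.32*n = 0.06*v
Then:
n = -0.61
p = 0.12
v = 3.26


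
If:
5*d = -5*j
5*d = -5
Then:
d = -1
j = 1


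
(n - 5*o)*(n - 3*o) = n^2 - 8*n*o + 15*o^2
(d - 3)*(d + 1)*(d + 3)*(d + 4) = d^4 + 5*d^3 - 5*d^2 - 45*d - 36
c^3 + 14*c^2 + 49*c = c*(c + 7)^2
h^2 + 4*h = h*(h + 4)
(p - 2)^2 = p^2 - 4*p + 4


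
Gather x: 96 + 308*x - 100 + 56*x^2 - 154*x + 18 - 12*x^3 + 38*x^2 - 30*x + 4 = -12*x^3 + 94*x^2 + 124*x + 18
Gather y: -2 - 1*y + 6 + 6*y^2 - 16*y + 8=6*y^2 - 17*y + 12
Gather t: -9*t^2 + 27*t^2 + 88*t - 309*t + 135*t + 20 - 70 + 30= 18*t^2 - 86*t - 20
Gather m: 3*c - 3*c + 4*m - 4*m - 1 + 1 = 0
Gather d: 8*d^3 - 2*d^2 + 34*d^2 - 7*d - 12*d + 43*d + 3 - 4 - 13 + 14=8*d^3 + 32*d^2 + 24*d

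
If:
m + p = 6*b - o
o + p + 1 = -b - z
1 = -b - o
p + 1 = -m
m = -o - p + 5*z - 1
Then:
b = -2/7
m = -8/7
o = -5/7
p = 1/7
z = -1/7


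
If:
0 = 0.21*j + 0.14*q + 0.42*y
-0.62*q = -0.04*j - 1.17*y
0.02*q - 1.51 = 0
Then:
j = -139.92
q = 75.50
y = 44.79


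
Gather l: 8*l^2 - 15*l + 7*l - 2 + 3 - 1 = 8*l^2 - 8*l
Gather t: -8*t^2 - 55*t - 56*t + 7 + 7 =-8*t^2 - 111*t + 14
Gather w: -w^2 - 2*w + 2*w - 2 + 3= 1 - w^2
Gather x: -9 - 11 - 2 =-22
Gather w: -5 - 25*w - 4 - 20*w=-45*w - 9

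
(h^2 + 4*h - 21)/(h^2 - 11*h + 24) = (h + 7)/(h - 8)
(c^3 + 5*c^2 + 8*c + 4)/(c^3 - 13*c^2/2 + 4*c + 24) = 2*(c^3 + 5*c^2 + 8*c + 4)/(2*c^3 - 13*c^2 + 8*c + 48)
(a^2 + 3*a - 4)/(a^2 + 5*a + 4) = (a - 1)/(a + 1)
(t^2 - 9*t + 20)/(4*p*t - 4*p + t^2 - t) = (t^2 - 9*t + 20)/(4*p*t - 4*p + t^2 - t)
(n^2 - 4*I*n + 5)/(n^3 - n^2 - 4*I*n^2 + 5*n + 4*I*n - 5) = 1/(n - 1)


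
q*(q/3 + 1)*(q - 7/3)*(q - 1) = q^4/3 - q^3/9 - 23*q^2/9 + 7*q/3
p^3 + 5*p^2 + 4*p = p*(p + 1)*(p + 4)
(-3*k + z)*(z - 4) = -3*k*z + 12*k + z^2 - 4*z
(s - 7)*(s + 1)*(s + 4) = s^3 - 2*s^2 - 31*s - 28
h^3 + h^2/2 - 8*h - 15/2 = (h - 3)*(h + 1)*(h + 5/2)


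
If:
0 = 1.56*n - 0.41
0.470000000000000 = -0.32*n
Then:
No Solution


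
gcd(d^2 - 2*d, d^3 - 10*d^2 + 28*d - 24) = d - 2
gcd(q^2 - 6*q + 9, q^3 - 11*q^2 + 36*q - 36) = q - 3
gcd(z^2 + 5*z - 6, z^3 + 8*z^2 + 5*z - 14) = z - 1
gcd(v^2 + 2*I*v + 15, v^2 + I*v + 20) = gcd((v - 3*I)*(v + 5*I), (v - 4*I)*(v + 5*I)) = v + 5*I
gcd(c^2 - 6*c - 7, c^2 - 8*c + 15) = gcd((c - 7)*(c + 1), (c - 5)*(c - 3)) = 1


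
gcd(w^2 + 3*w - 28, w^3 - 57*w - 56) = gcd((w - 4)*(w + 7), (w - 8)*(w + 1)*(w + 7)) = w + 7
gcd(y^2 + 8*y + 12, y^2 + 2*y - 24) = y + 6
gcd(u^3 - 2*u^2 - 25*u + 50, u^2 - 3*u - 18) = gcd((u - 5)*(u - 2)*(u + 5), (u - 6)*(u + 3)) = 1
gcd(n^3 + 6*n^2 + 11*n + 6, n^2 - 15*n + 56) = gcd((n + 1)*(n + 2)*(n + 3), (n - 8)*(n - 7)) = 1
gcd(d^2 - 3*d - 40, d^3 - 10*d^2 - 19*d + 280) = d^2 - 3*d - 40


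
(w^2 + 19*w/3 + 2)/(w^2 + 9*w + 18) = (w + 1/3)/(w + 3)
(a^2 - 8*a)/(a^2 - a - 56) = a/(a + 7)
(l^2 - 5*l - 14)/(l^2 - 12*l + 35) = (l + 2)/(l - 5)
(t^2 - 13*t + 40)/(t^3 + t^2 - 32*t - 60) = (t^2 - 13*t + 40)/(t^3 + t^2 - 32*t - 60)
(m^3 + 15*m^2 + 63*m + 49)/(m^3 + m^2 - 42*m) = (m^2 + 8*m + 7)/(m*(m - 6))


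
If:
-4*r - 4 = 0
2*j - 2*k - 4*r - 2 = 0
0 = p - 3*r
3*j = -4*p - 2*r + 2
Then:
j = 16/3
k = 19/3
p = -3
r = -1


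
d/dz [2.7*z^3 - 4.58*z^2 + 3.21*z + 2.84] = 8.1*z^2 - 9.16*z + 3.21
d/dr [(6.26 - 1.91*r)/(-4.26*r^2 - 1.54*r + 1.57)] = (-8.1366*r^2 + 53.3352*r + 6.6417)/(18.1476*r^4 + 13.1208*r^3 - 11.0048*r^2 - 4.8356*r + 2.4649)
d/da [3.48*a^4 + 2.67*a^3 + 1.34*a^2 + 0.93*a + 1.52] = 13.92*a^3 + 8.01*a^2 + 2.68*a + 0.93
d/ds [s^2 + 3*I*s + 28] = 2*s + 3*I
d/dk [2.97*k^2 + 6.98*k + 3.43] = 5.94*k + 6.98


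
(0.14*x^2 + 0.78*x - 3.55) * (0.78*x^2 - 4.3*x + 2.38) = 0.1092*x^4 + 0.00640000000000007*x^3 - 5.7898*x^2 + 17.1214*x - 8.449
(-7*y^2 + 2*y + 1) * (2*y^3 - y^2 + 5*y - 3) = -14*y^5 + 11*y^4 - 35*y^3 + 30*y^2 - y - 3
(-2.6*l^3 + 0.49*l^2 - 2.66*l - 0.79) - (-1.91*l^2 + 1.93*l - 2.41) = -2.6*l^3 + 2.4*l^2 - 4.59*l + 1.62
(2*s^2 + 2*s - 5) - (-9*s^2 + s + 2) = 11*s^2 + s - 7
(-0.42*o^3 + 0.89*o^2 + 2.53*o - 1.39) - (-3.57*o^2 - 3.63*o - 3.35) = -0.42*o^3 + 4.46*o^2 + 6.16*o + 1.96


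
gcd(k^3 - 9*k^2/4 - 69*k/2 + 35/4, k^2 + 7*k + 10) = k + 5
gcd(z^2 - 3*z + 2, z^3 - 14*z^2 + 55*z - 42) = z - 1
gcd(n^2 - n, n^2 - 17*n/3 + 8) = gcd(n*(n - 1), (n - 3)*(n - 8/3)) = 1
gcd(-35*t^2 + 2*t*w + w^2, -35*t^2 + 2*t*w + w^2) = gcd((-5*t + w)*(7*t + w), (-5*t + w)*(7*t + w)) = 35*t^2 - 2*t*w - w^2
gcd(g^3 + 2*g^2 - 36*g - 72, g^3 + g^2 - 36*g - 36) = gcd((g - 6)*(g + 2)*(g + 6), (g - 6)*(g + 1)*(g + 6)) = g^2 - 36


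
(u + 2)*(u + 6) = u^2 + 8*u + 12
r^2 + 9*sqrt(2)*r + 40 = (r + 4*sqrt(2))*(r + 5*sqrt(2))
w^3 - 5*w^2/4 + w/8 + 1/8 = (w - 1)*(w - 1/2)*(w + 1/4)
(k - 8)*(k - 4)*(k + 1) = k^3 - 11*k^2 + 20*k + 32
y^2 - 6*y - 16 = (y - 8)*(y + 2)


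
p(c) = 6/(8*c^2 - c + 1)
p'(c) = 6*(1 - 16*c)/(8*c^2 - c + 1)^2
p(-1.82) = 0.20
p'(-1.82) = 0.21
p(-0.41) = 2.18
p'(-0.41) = 5.98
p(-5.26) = 0.03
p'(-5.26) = 0.01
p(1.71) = 0.26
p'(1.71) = -0.31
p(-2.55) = 0.11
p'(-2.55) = 0.08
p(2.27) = 0.15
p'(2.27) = -0.13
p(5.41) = 0.03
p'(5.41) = -0.01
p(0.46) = 2.69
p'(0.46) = -7.65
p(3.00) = 0.09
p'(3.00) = -0.06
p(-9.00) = 0.01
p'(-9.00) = 0.00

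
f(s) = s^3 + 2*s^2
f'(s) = 3*s^2 + 4*s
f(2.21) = 20.56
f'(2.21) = 23.49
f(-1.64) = 0.97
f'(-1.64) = 1.51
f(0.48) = 0.57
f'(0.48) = 2.61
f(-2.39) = -2.23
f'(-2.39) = 7.58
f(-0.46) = 0.33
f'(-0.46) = -1.21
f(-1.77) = 0.72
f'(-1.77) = 2.32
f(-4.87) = -68.07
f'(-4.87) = 51.67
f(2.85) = 39.39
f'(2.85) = 35.77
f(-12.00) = -1440.00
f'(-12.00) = 384.00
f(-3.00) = -9.00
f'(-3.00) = 15.00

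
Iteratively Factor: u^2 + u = (u + 1)*(u)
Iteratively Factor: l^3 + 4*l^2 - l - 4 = (l - 1)*(l^2 + 5*l + 4) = (l - 1)*(l + 4)*(l + 1)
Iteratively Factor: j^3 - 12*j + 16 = (j - 2)*(j^2 + 2*j - 8) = (j - 2)^2*(j + 4)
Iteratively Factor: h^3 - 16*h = (h + 4)*(h^2 - 4*h) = h*(h + 4)*(h - 4)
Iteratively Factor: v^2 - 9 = (v - 3)*(v + 3)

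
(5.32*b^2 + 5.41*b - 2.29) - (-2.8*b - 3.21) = 5.32*b^2 + 8.21*b + 0.92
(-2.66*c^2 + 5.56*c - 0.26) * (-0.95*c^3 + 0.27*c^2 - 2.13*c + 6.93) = 2.527*c^5 - 6.0002*c^4 + 7.414*c^3 - 30.3468*c^2 + 39.0846*c - 1.8018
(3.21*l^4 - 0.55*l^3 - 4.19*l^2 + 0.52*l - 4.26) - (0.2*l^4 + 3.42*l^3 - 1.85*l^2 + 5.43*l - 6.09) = 3.01*l^4 - 3.97*l^3 - 2.34*l^2 - 4.91*l + 1.83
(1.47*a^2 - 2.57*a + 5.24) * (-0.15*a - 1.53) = -0.2205*a^3 - 1.8636*a^2 + 3.1461*a - 8.0172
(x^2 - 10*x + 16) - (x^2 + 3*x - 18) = 34 - 13*x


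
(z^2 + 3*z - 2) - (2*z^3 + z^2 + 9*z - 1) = -2*z^3 - 6*z - 1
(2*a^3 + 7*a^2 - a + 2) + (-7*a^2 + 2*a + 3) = 2*a^3 + a + 5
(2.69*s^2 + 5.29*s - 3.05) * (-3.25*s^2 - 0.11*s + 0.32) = -8.7425*s^4 - 17.4884*s^3 + 10.1914*s^2 + 2.0283*s - 0.976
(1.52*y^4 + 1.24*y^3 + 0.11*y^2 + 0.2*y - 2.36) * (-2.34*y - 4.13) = -3.5568*y^5 - 9.1792*y^4 - 5.3786*y^3 - 0.9223*y^2 + 4.6964*y + 9.7468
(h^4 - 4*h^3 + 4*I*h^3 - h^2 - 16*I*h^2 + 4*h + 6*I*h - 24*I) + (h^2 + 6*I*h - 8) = h^4 - 4*h^3 + 4*I*h^3 - 16*I*h^2 + 4*h + 12*I*h - 8 - 24*I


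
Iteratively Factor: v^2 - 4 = (v + 2)*(v - 2)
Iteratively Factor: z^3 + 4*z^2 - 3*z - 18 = (z + 3)*(z^2 + z - 6) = (z - 2)*(z + 3)*(z + 3)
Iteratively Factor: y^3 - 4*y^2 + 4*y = (y - 2)*(y^2 - 2*y) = y*(y - 2)*(y - 2)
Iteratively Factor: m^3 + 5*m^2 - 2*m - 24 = (m + 3)*(m^2 + 2*m - 8) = (m - 2)*(m + 3)*(m + 4)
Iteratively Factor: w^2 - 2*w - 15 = (w - 5)*(w + 3)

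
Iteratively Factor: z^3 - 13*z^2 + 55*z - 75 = (z - 3)*(z^2 - 10*z + 25) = (z - 5)*(z - 3)*(z - 5)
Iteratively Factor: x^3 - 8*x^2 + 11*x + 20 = (x - 5)*(x^2 - 3*x - 4) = (x - 5)*(x + 1)*(x - 4)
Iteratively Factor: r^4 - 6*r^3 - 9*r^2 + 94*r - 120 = (r - 3)*(r^3 - 3*r^2 - 18*r + 40) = (r - 5)*(r - 3)*(r^2 + 2*r - 8) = (r - 5)*(r - 3)*(r - 2)*(r + 4)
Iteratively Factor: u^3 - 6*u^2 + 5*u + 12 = (u - 3)*(u^2 - 3*u - 4) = (u - 3)*(u + 1)*(u - 4)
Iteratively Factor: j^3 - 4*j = (j + 2)*(j^2 - 2*j) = j*(j + 2)*(j - 2)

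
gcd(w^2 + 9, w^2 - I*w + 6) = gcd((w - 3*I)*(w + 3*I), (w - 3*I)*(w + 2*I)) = w - 3*I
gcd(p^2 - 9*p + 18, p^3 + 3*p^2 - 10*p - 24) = p - 3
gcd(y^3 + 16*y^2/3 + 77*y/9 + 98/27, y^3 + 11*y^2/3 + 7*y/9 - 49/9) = y^2 + 14*y/3 + 49/9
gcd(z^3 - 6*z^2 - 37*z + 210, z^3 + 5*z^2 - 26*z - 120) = z^2 + z - 30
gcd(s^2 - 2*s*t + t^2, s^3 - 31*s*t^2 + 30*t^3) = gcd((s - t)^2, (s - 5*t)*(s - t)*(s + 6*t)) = s - t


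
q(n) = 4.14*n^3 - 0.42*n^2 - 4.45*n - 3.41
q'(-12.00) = 1794.11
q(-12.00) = -7164.41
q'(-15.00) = 2802.65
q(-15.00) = -14003.66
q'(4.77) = 274.13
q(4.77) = 415.13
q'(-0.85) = 5.24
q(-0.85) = -2.47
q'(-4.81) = 286.94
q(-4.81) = -452.44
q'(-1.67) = 31.59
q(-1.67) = -16.43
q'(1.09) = 9.39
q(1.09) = -3.40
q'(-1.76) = 35.50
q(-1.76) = -19.45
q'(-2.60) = 81.69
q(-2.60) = -67.44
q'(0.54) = -1.28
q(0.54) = -5.28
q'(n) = 12.42*n^2 - 0.84*n - 4.45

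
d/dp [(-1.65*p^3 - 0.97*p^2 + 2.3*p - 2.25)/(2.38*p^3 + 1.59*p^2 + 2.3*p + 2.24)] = (1.77635683940025e-15*p^5 - 0.3149*p^4 - 18.538*p^3 - 0.911000000000001*p^2 + 2.8094*p + 10.327)/(5.6644*p^6 + 7.5684*p^5 + 13.4761*p^4 + 17.9764*p^3 + 12.4132*p^2 + 10.304*p + 5.0176)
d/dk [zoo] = 0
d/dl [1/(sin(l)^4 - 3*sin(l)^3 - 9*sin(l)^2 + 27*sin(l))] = (-4*cos(l) - 3/tan(l) + 9*cos(l)/sin(l)^2)/((sin(l) - 3)^3*(sin(l) + 3)^2)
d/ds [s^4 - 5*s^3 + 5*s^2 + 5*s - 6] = 4*s^3 - 15*s^2 + 10*s + 5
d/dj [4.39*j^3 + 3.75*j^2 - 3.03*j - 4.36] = 13.17*j^2 + 7.5*j - 3.03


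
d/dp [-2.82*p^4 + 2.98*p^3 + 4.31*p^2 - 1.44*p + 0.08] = -11.28*p^3 + 8.94*p^2 + 8.62*p - 1.44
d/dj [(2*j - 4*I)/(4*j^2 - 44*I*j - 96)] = (-j^2 + 4*I*j - 2)/(2*(j^4 - 22*I*j^3 - 169*j^2 + 528*I*j + 576))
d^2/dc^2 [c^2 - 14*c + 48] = 2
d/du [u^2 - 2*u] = 2*u - 2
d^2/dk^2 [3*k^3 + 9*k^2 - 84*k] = 18*k + 18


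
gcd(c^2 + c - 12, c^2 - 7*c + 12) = c - 3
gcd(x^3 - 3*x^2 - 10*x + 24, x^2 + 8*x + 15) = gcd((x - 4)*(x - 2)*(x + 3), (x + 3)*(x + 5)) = x + 3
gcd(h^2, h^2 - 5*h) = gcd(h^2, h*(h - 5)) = h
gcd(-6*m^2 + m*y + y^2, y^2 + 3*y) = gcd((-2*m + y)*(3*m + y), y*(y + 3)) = 1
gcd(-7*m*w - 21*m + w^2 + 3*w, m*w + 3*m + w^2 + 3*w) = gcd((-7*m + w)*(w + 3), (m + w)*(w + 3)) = w + 3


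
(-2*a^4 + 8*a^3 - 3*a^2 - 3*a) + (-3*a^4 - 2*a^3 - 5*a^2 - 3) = -5*a^4 + 6*a^3 - 8*a^2 - 3*a - 3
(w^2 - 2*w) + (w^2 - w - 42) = 2*w^2 - 3*w - 42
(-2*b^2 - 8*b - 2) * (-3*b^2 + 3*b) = 6*b^4 + 18*b^3 - 18*b^2 - 6*b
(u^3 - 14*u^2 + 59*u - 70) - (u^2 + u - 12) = u^3 - 15*u^2 + 58*u - 58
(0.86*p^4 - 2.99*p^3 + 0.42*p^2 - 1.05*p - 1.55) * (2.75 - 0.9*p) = -0.774*p^5 + 5.056*p^4 - 8.6005*p^3 + 2.1*p^2 - 1.4925*p - 4.2625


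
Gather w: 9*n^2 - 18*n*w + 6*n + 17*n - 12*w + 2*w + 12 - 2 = 9*n^2 + 23*n + w*(-18*n - 10) + 10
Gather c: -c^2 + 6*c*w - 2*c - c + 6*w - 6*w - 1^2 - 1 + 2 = -c^2 + c*(6*w - 3)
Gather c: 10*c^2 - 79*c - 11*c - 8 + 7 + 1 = 10*c^2 - 90*c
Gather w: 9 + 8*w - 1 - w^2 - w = -w^2 + 7*w + 8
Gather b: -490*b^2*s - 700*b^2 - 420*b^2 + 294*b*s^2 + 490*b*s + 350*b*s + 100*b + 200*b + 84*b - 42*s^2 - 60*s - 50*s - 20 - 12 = b^2*(-490*s - 1120) + b*(294*s^2 + 840*s + 384) - 42*s^2 - 110*s - 32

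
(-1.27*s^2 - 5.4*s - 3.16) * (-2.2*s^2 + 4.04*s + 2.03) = 2.794*s^4 + 6.7492*s^3 - 17.4421*s^2 - 23.7284*s - 6.4148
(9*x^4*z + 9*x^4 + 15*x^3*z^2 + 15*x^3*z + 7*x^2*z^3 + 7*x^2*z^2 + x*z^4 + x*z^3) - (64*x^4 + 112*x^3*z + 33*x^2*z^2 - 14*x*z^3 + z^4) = 9*x^4*z - 55*x^4 + 15*x^3*z^2 - 97*x^3*z + 7*x^2*z^3 - 26*x^2*z^2 + x*z^4 + 15*x*z^3 - z^4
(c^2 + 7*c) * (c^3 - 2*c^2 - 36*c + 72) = c^5 + 5*c^4 - 50*c^3 - 180*c^2 + 504*c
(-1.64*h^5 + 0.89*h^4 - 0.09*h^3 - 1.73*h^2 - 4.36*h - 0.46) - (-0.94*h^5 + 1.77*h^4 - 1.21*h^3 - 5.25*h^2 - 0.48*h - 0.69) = -0.7*h^5 - 0.88*h^4 + 1.12*h^3 + 3.52*h^2 - 3.88*h + 0.23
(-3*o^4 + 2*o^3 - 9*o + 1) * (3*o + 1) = -9*o^5 + 3*o^4 + 2*o^3 - 27*o^2 - 6*o + 1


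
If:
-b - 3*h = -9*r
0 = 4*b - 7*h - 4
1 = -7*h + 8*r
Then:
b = 93/100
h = -1/25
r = 9/100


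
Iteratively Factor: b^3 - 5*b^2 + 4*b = (b)*(b^2 - 5*b + 4) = b*(b - 4)*(b - 1)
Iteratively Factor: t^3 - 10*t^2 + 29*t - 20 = (t - 1)*(t^2 - 9*t + 20) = (t - 5)*(t - 1)*(t - 4)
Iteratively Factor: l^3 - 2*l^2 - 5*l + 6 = (l + 2)*(l^2 - 4*l + 3) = (l - 1)*(l + 2)*(l - 3)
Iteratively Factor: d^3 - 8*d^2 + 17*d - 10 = (d - 2)*(d^2 - 6*d + 5) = (d - 2)*(d - 1)*(d - 5)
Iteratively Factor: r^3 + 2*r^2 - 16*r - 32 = (r + 4)*(r^2 - 2*r - 8) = (r - 4)*(r + 4)*(r + 2)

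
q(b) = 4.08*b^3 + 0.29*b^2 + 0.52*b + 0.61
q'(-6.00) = 437.68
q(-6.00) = -873.35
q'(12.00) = 1770.04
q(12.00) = 7098.85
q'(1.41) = 25.67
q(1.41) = 13.36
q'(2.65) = 88.01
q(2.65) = 79.95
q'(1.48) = 28.19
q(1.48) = 15.24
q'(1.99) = 50.15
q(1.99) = 34.95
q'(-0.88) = 9.49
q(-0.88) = -2.40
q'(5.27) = 343.52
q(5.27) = 608.57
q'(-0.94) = 10.79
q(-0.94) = -3.01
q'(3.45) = 148.21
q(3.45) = 173.40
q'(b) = 12.24*b^2 + 0.58*b + 0.52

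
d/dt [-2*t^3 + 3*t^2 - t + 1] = -6*t^2 + 6*t - 1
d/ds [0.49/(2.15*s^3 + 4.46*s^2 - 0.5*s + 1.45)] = (-3.1605*s^2 - 4.3708*s + 0.245)/(2.15*s^3 + 4.46*s^2 - 0.5*s + 1.45)^2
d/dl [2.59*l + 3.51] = 2.59000000000000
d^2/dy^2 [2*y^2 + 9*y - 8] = 4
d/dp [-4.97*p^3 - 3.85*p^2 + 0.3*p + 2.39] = -14.91*p^2 - 7.7*p + 0.3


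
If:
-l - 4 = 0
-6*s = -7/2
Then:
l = -4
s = 7/12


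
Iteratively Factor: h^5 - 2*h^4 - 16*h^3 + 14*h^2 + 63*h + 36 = (h + 1)*(h^4 - 3*h^3 - 13*h^2 + 27*h + 36) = (h + 1)*(h + 3)*(h^3 - 6*h^2 + 5*h + 12) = (h + 1)^2*(h + 3)*(h^2 - 7*h + 12) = (h - 4)*(h + 1)^2*(h + 3)*(h - 3)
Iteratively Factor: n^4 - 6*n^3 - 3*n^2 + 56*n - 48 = (n - 4)*(n^3 - 2*n^2 - 11*n + 12) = (n - 4)*(n - 1)*(n^2 - n - 12) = (n - 4)*(n - 1)*(n + 3)*(n - 4)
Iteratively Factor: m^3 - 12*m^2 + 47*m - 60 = (m - 4)*(m^2 - 8*m + 15) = (m - 4)*(m - 3)*(m - 5)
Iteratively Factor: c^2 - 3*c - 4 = (c - 4)*(c + 1)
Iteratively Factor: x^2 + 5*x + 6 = (x + 2)*(x + 3)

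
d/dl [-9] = 0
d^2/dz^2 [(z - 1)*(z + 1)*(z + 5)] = 6*z + 10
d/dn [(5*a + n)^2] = 10*a + 2*n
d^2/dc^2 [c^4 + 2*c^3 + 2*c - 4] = 12*c*(c + 1)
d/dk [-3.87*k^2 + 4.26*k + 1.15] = 4.26 - 7.74*k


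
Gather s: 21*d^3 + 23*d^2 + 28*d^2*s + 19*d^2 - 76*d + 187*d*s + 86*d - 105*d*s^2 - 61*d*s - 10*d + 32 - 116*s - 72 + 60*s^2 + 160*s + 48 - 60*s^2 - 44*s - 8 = 21*d^3 + 42*d^2 - 105*d*s^2 + s*(28*d^2 + 126*d)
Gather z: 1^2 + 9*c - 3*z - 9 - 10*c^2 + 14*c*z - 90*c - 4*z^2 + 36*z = -10*c^2 - 81*c - 4*z^2 + z*(14*c + 33) - 8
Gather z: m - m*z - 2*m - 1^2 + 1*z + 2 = -m + z*(1 - m) + 1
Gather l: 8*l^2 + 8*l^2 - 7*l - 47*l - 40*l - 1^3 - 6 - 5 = 16*l^2 - 94*l - 12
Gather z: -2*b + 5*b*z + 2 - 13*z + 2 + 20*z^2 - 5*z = -2*b + 20*z^2 + z*(5*b - 18) + 4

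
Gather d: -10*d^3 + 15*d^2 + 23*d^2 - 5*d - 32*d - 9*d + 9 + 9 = -10*d^3 + 38*d^2 - 46*d + 18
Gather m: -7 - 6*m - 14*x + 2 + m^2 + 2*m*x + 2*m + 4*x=m^2 + m*(2*x - 4) - 10*x - 5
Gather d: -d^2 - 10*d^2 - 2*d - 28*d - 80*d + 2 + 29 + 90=-11*d^2 - 110*d + 121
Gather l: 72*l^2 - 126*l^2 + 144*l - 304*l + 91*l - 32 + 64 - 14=-54*l^2 - 69*l + 18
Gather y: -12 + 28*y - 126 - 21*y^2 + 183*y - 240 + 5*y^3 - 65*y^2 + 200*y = 5*y^3 - 86*y^2 + 411*y - 378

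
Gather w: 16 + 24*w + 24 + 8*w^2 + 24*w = 8*w^2 + 48*w + 40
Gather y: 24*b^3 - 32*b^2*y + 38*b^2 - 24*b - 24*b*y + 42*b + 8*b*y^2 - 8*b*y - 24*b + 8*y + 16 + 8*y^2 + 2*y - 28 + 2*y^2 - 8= 24*b^3 + 38*b^2 - 6*b + y^2*(8*b + 10) + y*(-32*b^2 - 32*b + 10) - 20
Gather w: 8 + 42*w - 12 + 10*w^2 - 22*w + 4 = 10*w^2 + 20*w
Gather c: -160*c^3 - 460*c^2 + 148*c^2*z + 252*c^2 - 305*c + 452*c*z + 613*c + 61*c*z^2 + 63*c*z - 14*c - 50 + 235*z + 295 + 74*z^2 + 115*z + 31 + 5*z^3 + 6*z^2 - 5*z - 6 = -160*c^3 + c^2*(148*z - 208) + c*(61*z^2 + 515*z + 294) + 5*z^3 + 80*z^2 + 345*z + 270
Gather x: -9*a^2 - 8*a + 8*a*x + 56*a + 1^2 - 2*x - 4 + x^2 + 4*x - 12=-9*a^2 + 48*a + x^2 + x*(8*a + 2) - 15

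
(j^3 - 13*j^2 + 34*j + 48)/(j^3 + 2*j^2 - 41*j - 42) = (j - 8)/(j + 7)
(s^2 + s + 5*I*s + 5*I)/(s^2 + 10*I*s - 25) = (s + 1)/(s + 5*I)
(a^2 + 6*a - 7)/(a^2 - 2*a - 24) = (-a^2 - 6*a + 7)/(-a^2 + 2*a + 24)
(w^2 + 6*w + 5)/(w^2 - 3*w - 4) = (w + 5)/(w - 4)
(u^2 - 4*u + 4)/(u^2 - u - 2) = (u - 2)/(u + 1)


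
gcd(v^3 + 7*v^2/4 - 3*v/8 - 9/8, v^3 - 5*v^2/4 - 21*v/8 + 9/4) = v^2 + 3*v/4 - 9/8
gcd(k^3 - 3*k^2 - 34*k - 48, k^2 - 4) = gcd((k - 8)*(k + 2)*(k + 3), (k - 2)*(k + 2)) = k + 2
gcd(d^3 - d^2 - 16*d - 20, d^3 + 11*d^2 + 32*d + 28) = d^2 + 4*d + 4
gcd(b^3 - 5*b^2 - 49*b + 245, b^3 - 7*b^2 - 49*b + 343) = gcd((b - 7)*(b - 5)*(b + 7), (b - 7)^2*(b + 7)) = b^2 - 49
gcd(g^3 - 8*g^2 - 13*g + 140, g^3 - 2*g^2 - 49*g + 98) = g - 7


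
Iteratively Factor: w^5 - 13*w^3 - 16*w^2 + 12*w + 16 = (w + 2)*(w^4 - 2*w^3 - 9*w^2 + 2*w + 8) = (w - 4)*(w + 2)*(w^3 + 2*w^2 - w - 2) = (w - 4)*(w + 2)^2*(w^2 - 1) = (w - 4)*(w - 1)*(w + 2)^2*(w + 1)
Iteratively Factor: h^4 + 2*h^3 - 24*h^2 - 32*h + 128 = (h + 4)*(h^3 - 2*h^2 - 16*h + 32) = (h - 4)*(h + 4)*(h^2 + 2*h - 8) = (h - 4)*(h + 4)^2*(h - 2)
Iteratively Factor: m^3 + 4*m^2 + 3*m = (m + 1)*(m^2 + 3*m) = (m + 1)*(m + 3)*(m)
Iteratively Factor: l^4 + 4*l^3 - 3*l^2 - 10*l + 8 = (l + 2)*(l^3 + 2*l^2 - 7*l + 4) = (l + 2)*(l + 4)*(l^2 - 2*l + 1) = (l - 1)*(l + 2)*(l + 4)*(l - 1)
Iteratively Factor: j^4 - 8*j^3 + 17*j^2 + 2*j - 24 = (j + 1)*(j^3 - 9*j^2 + 26*j - 24) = (j - 2)*(j + 1)*(j^2 - 7*j + 12) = (j - 3)*(j - 2)*(j + 1)*(j - 4)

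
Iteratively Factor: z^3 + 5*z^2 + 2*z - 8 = (z + 4)*(z^2 + z - 2) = (z + 2)*(z + 4)*(z - 1)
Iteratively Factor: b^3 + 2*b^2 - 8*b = (b)*(b^2 + 2*b - 8) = b*(b - 2)*(b + 4)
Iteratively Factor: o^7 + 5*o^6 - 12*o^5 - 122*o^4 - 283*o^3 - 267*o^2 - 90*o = (o - 5)*(o^6 + 10*o^5 + 38*o^4 + 68*o^3 + 57*o^2 + 18*o) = (o - 5)*(o + 1)*(o^5 + 9*o^4 + 29*o^3 + 39*o^2 + 18*o) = (o - 5)*(o + 1)^2*(o^4 + 8*o^3 + 21*o^2 + 18*o) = (o - 5)*(o + 1)^2*(o + 2)*(o^3 + 6*o^2 + 9*o) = (o - 5)*(o + 1)^2*(o + 2)*(o + 3)*(o^2 + 3*o) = o*(o - 5)*(o + 1)^2*(o + 2)*(o + 3)*(o + 3)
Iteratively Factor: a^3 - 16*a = (a - 4)*(a^2 + 4*a) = (a - 4)*(a + 4)*(a)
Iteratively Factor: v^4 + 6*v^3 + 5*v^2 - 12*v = (v)*(v^3 + 6*v^2 + 5*v - 12) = v*(v - 1)*(v^2 + 7*v + 12) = v*(v - 1)*(v + 4)*(v + 3)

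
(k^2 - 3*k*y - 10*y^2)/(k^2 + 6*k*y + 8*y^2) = (k - 5*y)/(k + 4*y)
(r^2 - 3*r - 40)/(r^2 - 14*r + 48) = (r + 5)/(r - 6)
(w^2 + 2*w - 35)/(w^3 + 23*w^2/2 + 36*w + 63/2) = 2*(w - 5)/(2*w^2 + 9*w + 9)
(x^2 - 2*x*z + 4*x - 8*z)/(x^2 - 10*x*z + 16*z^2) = (x + 4)/(x - 8*z)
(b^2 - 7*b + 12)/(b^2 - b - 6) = (b - 4)/(b + 2)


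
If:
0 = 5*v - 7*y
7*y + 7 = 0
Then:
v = -7/5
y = -1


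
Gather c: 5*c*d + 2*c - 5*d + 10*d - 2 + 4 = c*(5*d + 2) + 5*d + 2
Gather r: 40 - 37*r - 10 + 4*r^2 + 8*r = 4*r^2 - 29*r + 30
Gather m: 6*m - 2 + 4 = 6*m + 2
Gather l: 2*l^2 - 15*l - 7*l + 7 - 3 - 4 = 2*l^2 - 22*l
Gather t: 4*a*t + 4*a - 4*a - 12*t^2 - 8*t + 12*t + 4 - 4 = -12*t^2 + t*(4*a + 4)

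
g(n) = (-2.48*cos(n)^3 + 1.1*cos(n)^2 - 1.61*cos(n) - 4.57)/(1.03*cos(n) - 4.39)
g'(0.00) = 0.00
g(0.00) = 2.25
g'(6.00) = 0.70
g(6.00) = 2.15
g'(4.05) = 0.99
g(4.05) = 0.51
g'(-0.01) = 0.03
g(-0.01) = 2.25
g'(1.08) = -0.82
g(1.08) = 1.37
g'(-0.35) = 0.83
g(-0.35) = 2.09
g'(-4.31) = -0.84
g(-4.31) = 0.76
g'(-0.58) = 1.07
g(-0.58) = 1.87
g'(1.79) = -0.71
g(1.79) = 0.90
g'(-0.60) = 1.08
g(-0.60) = 1.85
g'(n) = (7.44*sin(n)*cos(n)^2 - 2.2*sin(n)*cos(n) + 1.61*sin(n))/(1.03*cos(n) - 4.39) + 1.03*(-2.48*cos(n)^3 + 1.1*cos(n)^2 - 1.61*cos(n) - 4.57)*sin(n)/(1.03*cos(n) - 4.39)^2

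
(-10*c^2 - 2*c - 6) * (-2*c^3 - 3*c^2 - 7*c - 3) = 20*c^5 + 34*c^4 + 88*c^3 + 62*c^2 + 48*c + 18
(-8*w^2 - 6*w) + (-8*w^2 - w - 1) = -16*w^2 - 7*w - 1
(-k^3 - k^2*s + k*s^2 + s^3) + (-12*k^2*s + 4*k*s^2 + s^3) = -k^3 - 13*k^2*s + 5*k*s^2 + 2*s^3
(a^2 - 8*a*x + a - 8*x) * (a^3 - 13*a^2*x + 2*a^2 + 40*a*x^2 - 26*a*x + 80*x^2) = a^5 - 21*a^4*x + 3*a^4 + 144*a^3*x^2 - 63*a^3*x + 2*a^3 - 320*a^2*x^3 + 432*a^2*x^2 - 42*a^2*x - 960*a*x^3 + 288*a*x^2 - 640*x^3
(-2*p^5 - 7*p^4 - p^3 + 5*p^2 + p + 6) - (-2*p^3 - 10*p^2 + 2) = -2*p^5 - 7*p^4 + p^3 + 15*p^2 + p + 4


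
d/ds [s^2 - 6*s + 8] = 2*s - 6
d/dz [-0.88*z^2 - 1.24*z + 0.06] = -1.76*z - 1.24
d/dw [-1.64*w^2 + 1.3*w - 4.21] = 1.3 - 3.28*w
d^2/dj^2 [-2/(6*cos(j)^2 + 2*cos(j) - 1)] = 4*(72*sin(j)^4 - 50*sin(j)^2 - 43*cos(j)/2 + 9*cos(3*j)/2 - 32)/(-6*sin(j)^2 + 2*cos(j) + 5)^3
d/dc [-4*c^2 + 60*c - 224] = 60 - 8*c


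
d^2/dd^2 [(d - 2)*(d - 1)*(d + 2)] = 6*d - 2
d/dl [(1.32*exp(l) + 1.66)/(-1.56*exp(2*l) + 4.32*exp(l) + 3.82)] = (2.0592*exp(2*l) + 5.1792*exp(l) - 2.1288)*exp(l)/(2.4336*exp(4*l) - 13.4784*exp(3*l) + 6.744*exp(2*l) + 33.0048*exp(l) + 14.5924)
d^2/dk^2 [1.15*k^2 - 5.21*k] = 2.30000000000000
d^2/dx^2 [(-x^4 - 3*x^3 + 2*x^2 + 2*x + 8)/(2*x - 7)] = 2*(-12*x^4 + 100*x^3 - 168*x^2 - 441*x + 158)/(8*x^3 - 84*x^2 + 294*x - 343)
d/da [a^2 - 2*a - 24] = 2*a - 2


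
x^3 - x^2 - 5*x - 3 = (x - 3)*(x + 1)^2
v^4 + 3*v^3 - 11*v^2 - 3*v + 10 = (v - 2)*(v - 1)*(v + 1)*(v + 5)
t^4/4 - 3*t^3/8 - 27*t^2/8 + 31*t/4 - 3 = (t/4 + 1)*(t - 3)*(t - 2)*(t - 1/2)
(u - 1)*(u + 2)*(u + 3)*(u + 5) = u^4 + 9*u^3 + 21*u^2 - u - 30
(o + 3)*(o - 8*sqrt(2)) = o^2 - 8*sqrt(2)*o + 3*o - 24*sqrt(2)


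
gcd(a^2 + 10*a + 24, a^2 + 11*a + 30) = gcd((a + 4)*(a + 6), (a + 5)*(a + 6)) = a + 6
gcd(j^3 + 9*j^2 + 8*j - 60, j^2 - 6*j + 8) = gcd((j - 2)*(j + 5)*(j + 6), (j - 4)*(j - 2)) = j - 2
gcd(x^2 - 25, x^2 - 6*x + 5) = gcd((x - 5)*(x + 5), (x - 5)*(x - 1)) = x - 5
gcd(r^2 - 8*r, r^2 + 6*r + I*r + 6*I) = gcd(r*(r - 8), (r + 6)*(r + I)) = 1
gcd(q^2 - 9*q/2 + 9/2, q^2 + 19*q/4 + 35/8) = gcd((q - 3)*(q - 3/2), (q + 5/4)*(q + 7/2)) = 1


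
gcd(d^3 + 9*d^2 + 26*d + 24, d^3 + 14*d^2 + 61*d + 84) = d^2 + 7*d + 12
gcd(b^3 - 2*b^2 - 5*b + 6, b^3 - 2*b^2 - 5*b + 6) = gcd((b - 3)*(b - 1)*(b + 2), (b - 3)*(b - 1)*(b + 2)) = b^3 - 2*b^2 - 5*b + 6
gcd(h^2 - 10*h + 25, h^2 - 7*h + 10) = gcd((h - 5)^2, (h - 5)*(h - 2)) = h - 5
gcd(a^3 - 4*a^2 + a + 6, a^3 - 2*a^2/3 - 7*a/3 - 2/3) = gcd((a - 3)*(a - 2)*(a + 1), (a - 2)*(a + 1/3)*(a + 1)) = a^2 - a - 2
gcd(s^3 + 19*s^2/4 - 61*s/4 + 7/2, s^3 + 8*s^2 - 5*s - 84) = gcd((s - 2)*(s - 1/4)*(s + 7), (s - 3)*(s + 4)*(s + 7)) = s + 7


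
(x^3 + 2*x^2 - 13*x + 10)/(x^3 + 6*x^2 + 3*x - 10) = (x - 2)/(x + 2)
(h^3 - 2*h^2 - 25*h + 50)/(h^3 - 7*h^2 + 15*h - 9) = (h^3 - 2*h^2 - 25*h + 50)/(h^3 - 7*h^2 + 15*h - 9)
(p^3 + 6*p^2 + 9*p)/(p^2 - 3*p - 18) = p*(p + 3)/(p - 6)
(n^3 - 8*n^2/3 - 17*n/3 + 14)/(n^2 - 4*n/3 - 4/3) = (3*n^2 - 2*n - 21)/(3*n + 2)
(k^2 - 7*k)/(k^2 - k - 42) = k/(k + 6)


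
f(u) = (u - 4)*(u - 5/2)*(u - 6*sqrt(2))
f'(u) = (u - 4)*(u - 5/2) + (u - 4)*(u - 6*sqrt(2)) + (u - 5/2)*(u - 6*sqrt(2))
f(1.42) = -19.69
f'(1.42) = 28.65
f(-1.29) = -195.99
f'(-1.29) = 108.81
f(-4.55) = -785.73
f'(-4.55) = 263.63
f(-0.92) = -158.26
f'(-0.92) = 95.27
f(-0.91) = -157.31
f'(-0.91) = 94.91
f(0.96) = -35.23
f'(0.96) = 39.15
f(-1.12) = -178.03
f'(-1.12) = 102.48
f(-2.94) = -431.35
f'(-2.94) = 179.20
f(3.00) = 2.74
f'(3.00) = 2.24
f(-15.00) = -7808.86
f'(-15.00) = 1189.71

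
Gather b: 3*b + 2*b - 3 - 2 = 5*b - 5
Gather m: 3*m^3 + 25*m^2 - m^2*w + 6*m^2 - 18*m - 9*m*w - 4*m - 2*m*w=3*m^3 + m^2*(31 - w) + m*(-11*w - 22)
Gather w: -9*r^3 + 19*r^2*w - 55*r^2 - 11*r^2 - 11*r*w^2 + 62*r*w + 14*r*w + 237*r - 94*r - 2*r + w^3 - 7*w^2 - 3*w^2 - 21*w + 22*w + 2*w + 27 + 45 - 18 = -9*r^3 - 66*r^2 + 141*r + w^3 + w^2*(-11*r - 10) + w*(19*r^2 + 76*r + 3) + 54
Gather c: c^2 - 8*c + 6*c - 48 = c^2 - 2*c - 48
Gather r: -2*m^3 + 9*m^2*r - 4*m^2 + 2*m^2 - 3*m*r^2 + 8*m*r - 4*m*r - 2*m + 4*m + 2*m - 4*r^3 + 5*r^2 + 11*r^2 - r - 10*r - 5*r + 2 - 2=-2*m^3 - 2*m^2 + 4*m - 4*r^3 + r^2*(16 - 3*m) + r*(9*m^2 + 4*m - 16)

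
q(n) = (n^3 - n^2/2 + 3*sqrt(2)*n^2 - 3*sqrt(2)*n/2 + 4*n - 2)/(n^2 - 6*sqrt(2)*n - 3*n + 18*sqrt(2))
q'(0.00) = 0.04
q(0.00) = -0.08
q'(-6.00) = 0.37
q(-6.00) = -0.73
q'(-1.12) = -0.08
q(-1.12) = -0.02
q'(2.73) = 156.93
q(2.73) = 33.06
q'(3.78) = 12.91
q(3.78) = -30.68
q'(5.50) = -15.42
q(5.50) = -38.58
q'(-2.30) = 0.02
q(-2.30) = 0.02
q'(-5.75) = 0.35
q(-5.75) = -0.64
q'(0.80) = 0.66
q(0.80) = 0.14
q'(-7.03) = 0.44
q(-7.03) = -1.14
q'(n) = (-2*n + 3 + 6*sqrt(2))*(n^3 - n^2/2 + 3*sqrt(2)*n^2 - 3*sqrt(2)*n/2 + 4*n - 2)/(n^2 - 6*sqrt(2)*n - 3*n + 18*sqrt(2))^2 + (3*n^2 - n + 6*sqrt(2)*n - 3*sqrt(2)/2 + 4)/(n^2 - 6*sqrt(2)*n - 3*n + 18*sqrt(2))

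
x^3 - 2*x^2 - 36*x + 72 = (x - 6)*(x - 2)*(x + 6)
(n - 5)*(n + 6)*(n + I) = n^3 + n^2 + I*n^2 - 30*n + I*n - 30*I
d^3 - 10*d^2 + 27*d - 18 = (d - 6)*(d - 3)*(d - 1)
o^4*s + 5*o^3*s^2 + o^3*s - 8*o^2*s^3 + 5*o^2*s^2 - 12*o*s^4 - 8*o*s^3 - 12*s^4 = (o - 2*s)*(o + s)*(o + 6*s)*(o*s + s)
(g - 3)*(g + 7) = g^2 + 4*g - 21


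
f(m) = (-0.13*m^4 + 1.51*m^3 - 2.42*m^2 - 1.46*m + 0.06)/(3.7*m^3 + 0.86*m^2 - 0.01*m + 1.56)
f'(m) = (-11.1*m^2 - 1.72*m + 0.01)*(-0.13*m^4 + 1.51*m^3 - 2.42*m^2 - 1.46*m + 0.06)/(3.7*m^3 + 0.86*m^2 - 0.01*m + 1.56)^2 + (-0.52*m^3 + 4.53*m^2 - 4.84*m - 1.46)/(3.7*m^3 + 0.86*m^2 - 0.01*m + 1.56)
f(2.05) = -0.06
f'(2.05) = 0.17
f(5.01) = 0.08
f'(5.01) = -0.00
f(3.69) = 0.07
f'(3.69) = 0.03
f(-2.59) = 0.78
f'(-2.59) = 0.07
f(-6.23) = 0.75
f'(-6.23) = -0.02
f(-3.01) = 0.76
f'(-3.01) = 0.04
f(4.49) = 0.08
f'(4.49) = 0.01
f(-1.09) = 1.53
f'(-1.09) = 3.37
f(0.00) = 0.04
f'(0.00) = -0.94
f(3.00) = 0.04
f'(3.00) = 0.06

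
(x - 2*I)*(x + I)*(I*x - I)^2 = -x^4 + 2*x^3 + I*x^3 - 3*x^2 - 2*I*x^2 + 4*x + I*x - 2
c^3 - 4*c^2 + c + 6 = (c - 3)*(c - 2)*(c + 1)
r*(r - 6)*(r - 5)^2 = r^4 - 16*r^3 + 85*r^2 - 150*r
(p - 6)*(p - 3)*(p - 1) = p^3 - 10*p^2 + 27*p - 18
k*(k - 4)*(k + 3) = k^3 - k^2 - 12*k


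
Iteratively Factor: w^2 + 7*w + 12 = (w + 4)*(w + 3)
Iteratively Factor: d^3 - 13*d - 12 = (d - 4)*(d^2 + 4*d + 3) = (d - 4)*(d + 3)*(d + 1)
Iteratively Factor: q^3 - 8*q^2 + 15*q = (q - 3)*(q^2 - 5*q) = (q - 5)*(q - 3)*(q)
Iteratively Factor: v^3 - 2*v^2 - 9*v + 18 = (v - 3)*(v^2 + v - 6) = (v - 3)*(v + 3)*(v - 2)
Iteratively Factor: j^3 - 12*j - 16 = (j + 2)*(j^2 - 2*j - 8) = (j - 4)*(j + 2)*(j + 2)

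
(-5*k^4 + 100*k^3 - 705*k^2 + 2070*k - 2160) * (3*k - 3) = -15*k^5 + 315*k^4 - 2415*k^3 + 8325*k^2 - 12690*k + 6480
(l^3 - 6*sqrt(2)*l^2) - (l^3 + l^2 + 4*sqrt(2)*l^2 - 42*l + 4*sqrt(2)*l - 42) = -10*sqrt(2)*l^2 - l^2 - 4*sqrt(2)*l + 42*l + 42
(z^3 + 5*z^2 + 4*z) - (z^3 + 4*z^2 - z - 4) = z^2 + 5*z + 4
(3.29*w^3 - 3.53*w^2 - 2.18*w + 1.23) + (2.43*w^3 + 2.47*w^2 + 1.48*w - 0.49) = 5.72*w^3 - 1.06*w^2 - 0.7*w + 0.74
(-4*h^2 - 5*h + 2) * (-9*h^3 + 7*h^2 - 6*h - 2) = 36*h^5 + 17*h^4 - 29*h^3 + 52*h^2 - 2*h - 4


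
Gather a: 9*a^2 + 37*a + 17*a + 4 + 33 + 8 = 9*a^2 + 54*a + 45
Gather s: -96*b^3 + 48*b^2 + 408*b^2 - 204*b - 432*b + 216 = -96*b^3 + 456*b^2 - 636*b + 216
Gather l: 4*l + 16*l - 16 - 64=20*l - 80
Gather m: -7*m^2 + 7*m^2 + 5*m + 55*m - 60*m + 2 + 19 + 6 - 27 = 0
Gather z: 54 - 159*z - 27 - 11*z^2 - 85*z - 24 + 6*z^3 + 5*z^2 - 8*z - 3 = 6*z^3 - 6*z^2 - 252*z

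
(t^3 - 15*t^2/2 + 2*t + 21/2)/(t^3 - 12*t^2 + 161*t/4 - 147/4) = 2*(t + 1)/(2*t - 7)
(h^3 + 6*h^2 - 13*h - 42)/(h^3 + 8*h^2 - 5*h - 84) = (h + 2)/(h + 4)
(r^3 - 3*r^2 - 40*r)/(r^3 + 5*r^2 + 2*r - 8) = r*(r^2 - 3*r - 40)/(r^3 + 5*r^2 + 2*r - 8)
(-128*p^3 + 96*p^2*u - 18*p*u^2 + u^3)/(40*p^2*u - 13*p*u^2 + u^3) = (-16*p^2 + 10*p*u - u^2)/(u*(5*p - u))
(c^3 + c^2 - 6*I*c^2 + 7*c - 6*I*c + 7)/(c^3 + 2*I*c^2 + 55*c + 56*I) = (c + 1)/(c + 8*I)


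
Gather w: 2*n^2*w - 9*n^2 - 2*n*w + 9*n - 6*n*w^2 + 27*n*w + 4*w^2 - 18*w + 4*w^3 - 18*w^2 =-9*n^2 + 9*n + 4*w^3 + w^2*(-6*n - 14) + w*(2*n^2 + 25*n - 18)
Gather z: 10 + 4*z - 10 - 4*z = 0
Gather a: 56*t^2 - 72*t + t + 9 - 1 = 56*t^2 - 71*t + 8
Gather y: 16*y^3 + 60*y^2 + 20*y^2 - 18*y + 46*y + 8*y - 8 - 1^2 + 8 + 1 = 16*y^3 + 80*y^2 + 36*y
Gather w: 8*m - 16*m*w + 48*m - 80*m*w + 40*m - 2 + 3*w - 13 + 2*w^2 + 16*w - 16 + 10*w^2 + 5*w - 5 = 96*m + 12*w^2 + w*(24 - 96*m) - 36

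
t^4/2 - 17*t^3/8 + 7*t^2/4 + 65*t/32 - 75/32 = (t/2 + 1/2)*(t - 5/2)*(t - 3/2)*(t - 5/4)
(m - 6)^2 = m^2 - 12*m + 36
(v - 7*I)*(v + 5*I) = v^2 - 2*I*v + 35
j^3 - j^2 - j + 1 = (j - 1)^2*(j + 1)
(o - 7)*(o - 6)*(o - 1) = o^3 - 14*o^2 + 55*o - 42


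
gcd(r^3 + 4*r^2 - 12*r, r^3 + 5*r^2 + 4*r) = r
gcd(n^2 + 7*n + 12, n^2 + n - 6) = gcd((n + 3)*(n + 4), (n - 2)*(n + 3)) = n + 3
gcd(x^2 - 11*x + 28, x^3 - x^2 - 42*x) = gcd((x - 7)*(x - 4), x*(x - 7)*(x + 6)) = x - 7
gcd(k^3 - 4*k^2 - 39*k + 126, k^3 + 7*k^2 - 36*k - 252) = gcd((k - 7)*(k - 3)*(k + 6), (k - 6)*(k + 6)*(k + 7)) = k + 6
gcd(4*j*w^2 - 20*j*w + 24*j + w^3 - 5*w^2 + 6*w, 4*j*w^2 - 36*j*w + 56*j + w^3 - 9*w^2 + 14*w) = 4*j*w - 8*j + w^2 - 2*w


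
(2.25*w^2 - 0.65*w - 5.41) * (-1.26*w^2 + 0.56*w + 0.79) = -2.835*w^4 + 2.079*w^3 + 8.2301*w^2 - 3.5431*w - 4.2739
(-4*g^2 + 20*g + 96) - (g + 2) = -4*g^2 + 19*g + 94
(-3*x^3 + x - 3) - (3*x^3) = -6*x^3 + x - 3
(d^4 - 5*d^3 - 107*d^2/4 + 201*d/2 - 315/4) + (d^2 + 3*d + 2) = d^4 - 5*d^3 - 103*d^2/4 + 207*d/2 - 307/4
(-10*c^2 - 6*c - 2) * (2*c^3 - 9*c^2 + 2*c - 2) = -20*c^5 + 78*c^4 + 30*c^3 + 26*c^2 + 8*c + 4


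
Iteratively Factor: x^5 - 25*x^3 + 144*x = (x)*(x^4 - 25*x^2 + 144) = x*(x - 4)*(x^3 + 4*x^2 - 9*x - 36) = x*(x - 4)*(x + 3)*(x^2 + x - 12) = x*(x - 4)*(x - 3)*(x + 3)*(x + 4)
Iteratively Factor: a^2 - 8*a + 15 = (a - 3)*(a - 5)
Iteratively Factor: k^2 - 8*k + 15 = (k - 3)*(k - 5)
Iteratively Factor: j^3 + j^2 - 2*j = (j - 1)*(j^2 + 2*j) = (j - 1)*(j + 2)*(j)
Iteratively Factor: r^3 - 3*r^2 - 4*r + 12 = (r - 3)*(r^2 - 4) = (r - 3)*(r - 2)*(r + 2)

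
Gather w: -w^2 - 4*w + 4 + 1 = -w^2 - 4*w + 5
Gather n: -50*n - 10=-50*n - 10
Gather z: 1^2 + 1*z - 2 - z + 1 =0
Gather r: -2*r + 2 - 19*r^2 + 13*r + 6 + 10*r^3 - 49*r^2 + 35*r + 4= 10*r^3 - 68*r^2 + 46*r + 12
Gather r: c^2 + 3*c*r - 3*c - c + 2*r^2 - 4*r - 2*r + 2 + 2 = c^2 - 4*c + 2*r^2 + r*(3*c - 6) + 4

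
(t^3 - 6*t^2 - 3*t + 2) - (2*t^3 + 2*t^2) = -t^3 - 8*t^2 - 3*t + 2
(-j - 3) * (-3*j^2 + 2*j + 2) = 3*j^3 + 7*j^2 - 8*j - 6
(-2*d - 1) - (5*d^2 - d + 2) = -5*d^2 - d - 3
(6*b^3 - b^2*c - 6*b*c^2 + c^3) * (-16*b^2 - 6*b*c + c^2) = -96*b^5 - 20*b^4*c + 108*b^3*c^2 + 19*b^2*c^3 - 12*b*c^4 + c^5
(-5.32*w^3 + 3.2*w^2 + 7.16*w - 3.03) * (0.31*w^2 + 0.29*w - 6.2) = -1.6492*w^5 - 0.5508*w^4 + 36.1316*w^3 - 18.7029*w^2 - 45.2707*w + 18.786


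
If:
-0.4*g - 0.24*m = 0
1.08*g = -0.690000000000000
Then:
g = -0.64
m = 1.06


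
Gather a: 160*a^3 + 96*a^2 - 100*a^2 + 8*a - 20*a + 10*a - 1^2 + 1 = 160*a^3 - 4*a^2 - 2*a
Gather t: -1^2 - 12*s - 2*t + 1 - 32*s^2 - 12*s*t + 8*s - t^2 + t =-32*s^2 - 4*s - t^2 + t*(-12*s - 1)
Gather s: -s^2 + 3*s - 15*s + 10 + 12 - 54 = -s^2 - 12*s - 32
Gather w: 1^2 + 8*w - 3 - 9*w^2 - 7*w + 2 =-9*w^2 + w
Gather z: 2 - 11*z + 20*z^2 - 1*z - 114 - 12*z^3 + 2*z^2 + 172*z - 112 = -12*z^3 + 22*z^2 + 160*z - 224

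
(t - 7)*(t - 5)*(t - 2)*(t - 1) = t^4 - 15*t^3 + 73*t^2 - 129*t + 70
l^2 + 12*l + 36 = (l + 6)^2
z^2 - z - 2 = (z - 2)*(z + 1)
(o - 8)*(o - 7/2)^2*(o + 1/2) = o^4 - 29*o^3/2 + 243*o^2/4 - 511*o/8 - 49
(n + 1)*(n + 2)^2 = n^3 + 5*n^2 + 8*n + 4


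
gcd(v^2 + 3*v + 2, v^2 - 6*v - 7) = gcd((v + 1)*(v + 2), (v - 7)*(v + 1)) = v + 1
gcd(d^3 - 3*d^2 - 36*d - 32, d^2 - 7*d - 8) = d^2 - 7*d - 8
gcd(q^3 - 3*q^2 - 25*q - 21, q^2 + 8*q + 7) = q + 1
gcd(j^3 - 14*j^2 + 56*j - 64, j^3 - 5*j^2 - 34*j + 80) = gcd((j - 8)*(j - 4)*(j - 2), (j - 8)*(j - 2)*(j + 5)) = j^2 - 10*j + 16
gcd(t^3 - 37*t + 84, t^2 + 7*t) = t + 7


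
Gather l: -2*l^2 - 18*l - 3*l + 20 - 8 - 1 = -2*l^2 - 21*l + 11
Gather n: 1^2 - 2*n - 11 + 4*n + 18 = 2*n + 8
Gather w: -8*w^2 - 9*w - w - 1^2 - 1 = -8*w^2 - 10*w - 2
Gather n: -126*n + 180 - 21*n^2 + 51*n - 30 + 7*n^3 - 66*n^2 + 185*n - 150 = 7*n^3 - 87*n^2 + 110*n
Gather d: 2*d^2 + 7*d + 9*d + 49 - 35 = 2*d^2 + 16*d + 14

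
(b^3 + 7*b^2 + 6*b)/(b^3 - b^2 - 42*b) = (b + 1)/(b - 7)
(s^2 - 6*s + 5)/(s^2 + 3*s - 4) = (s - 5)/(s + 4)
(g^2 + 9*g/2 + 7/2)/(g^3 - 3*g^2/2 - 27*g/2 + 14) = (g + 1)/(g^2 - 5*g + 4)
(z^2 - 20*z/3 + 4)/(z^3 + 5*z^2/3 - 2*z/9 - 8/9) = 3*(z - 6)/(3*z^2 + 7*z + 4)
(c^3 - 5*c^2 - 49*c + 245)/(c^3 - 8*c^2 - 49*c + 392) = (c - 5)/(c - 8)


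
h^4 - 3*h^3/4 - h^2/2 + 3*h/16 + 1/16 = (h - 1)*(h - 1/2)*(h + 1/4)*(h + 1/2)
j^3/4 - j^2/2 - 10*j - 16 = (j/4 + 1/2)*(j - 8)*(j + 4)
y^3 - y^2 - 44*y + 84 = (y - 6)*(y - 2)*(y + 7)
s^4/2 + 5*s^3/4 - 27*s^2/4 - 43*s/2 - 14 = (s/2 + 1/2)*(s - 4)*(s + 2)*(s + 7/2)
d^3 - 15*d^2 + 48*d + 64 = (d - 8)^2*(d + 1)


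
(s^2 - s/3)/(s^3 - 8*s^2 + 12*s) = (s - 1/3)/(s^2 - 8*s + 12)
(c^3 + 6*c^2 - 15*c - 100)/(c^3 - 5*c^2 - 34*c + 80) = (c^2 + c - 20)/(c^2 - 10*c + 16)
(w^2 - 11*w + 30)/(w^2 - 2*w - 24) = (w - 5)/(w + 4)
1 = 1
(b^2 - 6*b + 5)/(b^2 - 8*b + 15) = (b - 1)/(b - 3)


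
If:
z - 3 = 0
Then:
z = 3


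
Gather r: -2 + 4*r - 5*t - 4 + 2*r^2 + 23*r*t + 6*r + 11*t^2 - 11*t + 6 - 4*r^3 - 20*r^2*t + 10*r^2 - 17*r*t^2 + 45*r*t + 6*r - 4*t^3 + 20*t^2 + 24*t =-4*r^3 + r^2*(12 - 20*t) + r*(-17*t^2 + 68*t + 16) - 4*t^3 + 31*t^2 + 8*t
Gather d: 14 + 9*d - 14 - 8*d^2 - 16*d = -8*d^2 - 7*d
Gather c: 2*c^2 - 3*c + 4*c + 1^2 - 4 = 2*c^2 + c - 3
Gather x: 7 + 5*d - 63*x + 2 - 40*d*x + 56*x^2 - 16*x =5*d + 56*x^2 + x*(-40*d - 79) + 9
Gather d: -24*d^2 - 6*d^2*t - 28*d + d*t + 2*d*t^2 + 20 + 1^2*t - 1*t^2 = d^2*(-6*t - 24) + d*(2*t^2 + t - 28) - t^2 + t + 20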